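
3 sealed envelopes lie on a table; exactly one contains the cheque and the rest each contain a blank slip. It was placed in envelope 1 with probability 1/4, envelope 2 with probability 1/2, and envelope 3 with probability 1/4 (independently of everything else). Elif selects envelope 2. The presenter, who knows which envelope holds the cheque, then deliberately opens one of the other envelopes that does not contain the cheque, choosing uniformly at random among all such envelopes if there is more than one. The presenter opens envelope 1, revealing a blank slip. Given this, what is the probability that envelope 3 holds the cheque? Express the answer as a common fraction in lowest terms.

1/2

Condition on the true location of the cheque.
If it is in envelope 1 (prior 1/4): the presenter opened envelope 1, so this case is ruled out; weight (1/4)·0 = 0.
If it is in envelope 2 (prior 1/2): the presenter has 2 equally likely choices, so probability 1/2; weight (1/2)·(1/2) = 1/4.
If it is in envelope 3 (prior 1/4): the presenter has no choice, probability 1; weight (1/4)·1 = 1/4.
The weights sum to 1/2.
So P(the cheque in envelope 3 | the presenter opened envelope 1) = (1/4) / (1/2) = 1/2.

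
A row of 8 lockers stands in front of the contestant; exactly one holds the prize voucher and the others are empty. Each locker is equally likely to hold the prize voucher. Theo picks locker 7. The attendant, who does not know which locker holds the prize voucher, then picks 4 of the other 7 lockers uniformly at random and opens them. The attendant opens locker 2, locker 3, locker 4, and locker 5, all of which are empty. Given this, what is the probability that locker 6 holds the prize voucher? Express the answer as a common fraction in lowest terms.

1/4

Because the attendant chose which lockers to open without knowing where the prize voucher is, the choice is independent of the prize location. Learning that none of the 4 opened lockers holds the prize voucher simply rules out those 4 locations and leaves the remaining 4 lockers still equally likely by symmetry.
So P(the prize voucher in locker 6) = 1/4.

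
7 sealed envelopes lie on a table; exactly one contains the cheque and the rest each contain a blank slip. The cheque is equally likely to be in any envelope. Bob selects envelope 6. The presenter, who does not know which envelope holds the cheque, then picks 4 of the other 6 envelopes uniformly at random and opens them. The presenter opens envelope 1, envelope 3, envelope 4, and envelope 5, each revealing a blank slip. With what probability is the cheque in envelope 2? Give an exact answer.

1/3

Consider each possible location of the cheque in turn.
If it is in any of envelopes 1, 3, 4, and 5 (prior 1/7 each): that envelope was opened and seen not to hold the prize — ruled out; weight (1/7)·0 = 0 each.
If it is in any of envelopes 2, 6, and 7 (prior 1/7 each): the presenter picks exactly this set with probability 1/15 regardless, and none is the prize; weight (1/7)·(1/15) = 1/105 each.
The weights sum to 1/35.
So P(the cheque in envelope 2 | the presenter opened envelope 1, envelope 3, envelope 4, and envelope 5) = (1/105) / (1/35) = 1/3.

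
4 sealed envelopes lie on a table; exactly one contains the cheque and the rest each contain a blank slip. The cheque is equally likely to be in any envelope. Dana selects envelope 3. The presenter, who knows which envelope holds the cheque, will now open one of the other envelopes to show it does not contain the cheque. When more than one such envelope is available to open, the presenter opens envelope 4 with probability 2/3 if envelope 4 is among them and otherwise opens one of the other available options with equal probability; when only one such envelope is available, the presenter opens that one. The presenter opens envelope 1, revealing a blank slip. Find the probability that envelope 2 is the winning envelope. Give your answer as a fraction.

1/3

Apply Bayes' rule, conditioning on where the cheque actually is.
If it is in envelope 1 (prior 1/4): the presenter opened envelope 1, so this case is ruled out; weight (1/4)·0 = 0.
If it is in envelope 2 (prior 1/4): envelope 4 is available but not opened, probability 1/3; weight (1/4)·(1/3) = 1/12.
If it is in envelope 3 (prior 1/4): envelope 4 is available but not opened; envelope 1 gets probability (1 − 2/3)/2 = 1/6; weight (1/4)·(1/6) = 1/24.
If it is in envelope 4 (prior 1/4): envelope 4 holds the prize so is unavailable; the presenter chooses uniformly among the 2 others, probability 1/2; weight (1/4)·(1/2) = 1/8.
The weights sum to 1/4.
So P(the cheque in envelope 2 | the presenter opened envelope 1) = (1/12) / (1/4) = 1/3.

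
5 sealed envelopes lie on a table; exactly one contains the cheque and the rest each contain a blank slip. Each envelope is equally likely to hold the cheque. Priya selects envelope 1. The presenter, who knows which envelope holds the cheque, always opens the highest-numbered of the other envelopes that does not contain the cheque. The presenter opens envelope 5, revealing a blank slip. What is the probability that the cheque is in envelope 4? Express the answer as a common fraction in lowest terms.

Apply Bayes' rule, conditioning on where the cheque actually is.
If it is in any of envelopes 1, 2, 3, and 4 (prior 1/5 each): envelope 5 is the highest-numbered option available, probability 1; weight (1/5)·1 = 1/5 each.
If it is in envelope 5 (prior 1/5): the presenter opened envelope 5, so this case is ruled out; weight (1/5)·0 = 0.
The weights sum to 4/5.
So P(the cheque in envelope 4 | the presenter opened envelope 5) = (1/5) / (4/5) = 1/4.

1/4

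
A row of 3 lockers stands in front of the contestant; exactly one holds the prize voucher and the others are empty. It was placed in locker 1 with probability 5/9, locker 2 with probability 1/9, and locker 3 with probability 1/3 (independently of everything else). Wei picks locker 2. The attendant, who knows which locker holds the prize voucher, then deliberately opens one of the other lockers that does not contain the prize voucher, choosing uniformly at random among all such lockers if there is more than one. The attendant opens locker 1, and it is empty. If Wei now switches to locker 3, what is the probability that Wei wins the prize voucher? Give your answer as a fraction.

Consider each possible location of the prize voucher in turn.
If it is in locker 1 (prior 5/9): the attendant opened locker 1, so this case is ruled out; weight (5/9)·0 = 0.
If it is in locker 2 (prior 1/9): the attendant has 2 equally likely choices, so probability 1/2; weight (1/9)·(1/2) = 1/18.
If it is in locker 3 (prior 1/3): the attendant has no choice, probability 1; weight (1/3)·1 = 1/3.
The weights sum to 7/18.
So P(the prize voucher in locker 3 | the attendant opened locker 1) = (1/3) / (7/18) = 6/7.

6/7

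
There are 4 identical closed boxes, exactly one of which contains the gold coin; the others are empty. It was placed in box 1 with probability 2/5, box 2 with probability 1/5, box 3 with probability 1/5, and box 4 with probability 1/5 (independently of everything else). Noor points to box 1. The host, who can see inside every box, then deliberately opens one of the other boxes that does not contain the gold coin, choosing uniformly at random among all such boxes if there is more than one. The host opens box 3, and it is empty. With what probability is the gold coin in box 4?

3/10

Condition on the true location of the gold coin.
If it is in box 1 (prior 2/5): the host has 3 equally likely choices, so probability 1/3; weight (2/5)·(1/3) = 2/15.
If it is in either of boxes 2 and 4 (prior 1/5 each): the host has 2 equally likely choices, so probability 1/2; weight (1/5)·(1/2) = 1/10 each.
If it is in box 3 (prior 1/5): the host opened box 3, so this case is ruled out; weight (1/5)·0 = 0.
The weights sum to 1/3.
So P(the gold coin in box 4 | the host opened box 3) = (1/10) / (1/3) = 3/10.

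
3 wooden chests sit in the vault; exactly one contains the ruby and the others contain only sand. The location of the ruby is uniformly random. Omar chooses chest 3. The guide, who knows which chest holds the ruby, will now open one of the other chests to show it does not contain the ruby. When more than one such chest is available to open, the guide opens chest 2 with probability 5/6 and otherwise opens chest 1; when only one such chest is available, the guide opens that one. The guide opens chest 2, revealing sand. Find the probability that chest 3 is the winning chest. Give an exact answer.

Consider each possible location of the ruby in turn.
If it is in chest 1 (prior 1/3): only chest 2 is available, probability 1; weight (1/3)·1 = 1/3.
If it is in chest 2 (prior 1/3): the guide opened chest 2, so this case is ruled out; weight (1/3)·0 = 0.
If it is in chest 3 (prior 1/3): chest 2 is available, opened with probability 5/6; weight (1/3)·(5/6) = 5/18.
The weights sum to 11/18.
So P(the ruby in chest 3 | the guide opened chest 2) = (5/18) / (11/18) = 5/11.

5/11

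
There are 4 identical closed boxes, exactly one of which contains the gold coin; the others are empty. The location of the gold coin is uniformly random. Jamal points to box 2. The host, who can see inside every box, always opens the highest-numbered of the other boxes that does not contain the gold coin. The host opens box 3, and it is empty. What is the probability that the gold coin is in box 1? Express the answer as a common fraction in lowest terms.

Consider each possible location of the gold coin in turn.
If it is in either of boxes 1 and 2 (prior 1/4 each): the host would have opened box 4 instead, probability 0; weight (1/4)·0 = 0 each.
If it is in box 3 (prior 1/4): the host opened box 3, so this case is ruled out; weight (1/4)·0 = 0.
If it is in box 4 (prior 1/4): box 3 is the highest-numbered option available, probability 1; weight (1/4)·1 = 1/4.
The weights sum to 1/4.
So P(the gold coin in box 1 | the host opened box 3) = 0 / (1/4) = 0.

0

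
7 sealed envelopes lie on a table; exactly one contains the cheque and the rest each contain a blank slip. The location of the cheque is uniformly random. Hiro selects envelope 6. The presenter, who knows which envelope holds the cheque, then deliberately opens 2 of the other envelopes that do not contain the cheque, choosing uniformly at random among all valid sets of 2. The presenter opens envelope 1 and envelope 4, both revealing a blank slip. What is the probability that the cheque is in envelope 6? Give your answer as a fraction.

1/7

Consider each possible location of the cheque in turn.
If it is in either of envelopes 1 and 4 (prior 1/7 each): that envelope was opened and seen not to hold the prize — ruled out; weight (1/7)·0 = 0 each.
If it is in any of envelopes 2, 3, 5, and 7 (prior 1/7 each): the presenter has 10 equally likely choices, so probability 1/10; weight (1/7)·(1/10) = 1/70 each.
If it is in envelope 6 (prior 1/7): the presenter has 15 equally likely choices, so probability 1/15; weight (1/7)·(1/15) = 1/105.
The weights sum to 1/15.
So P(the cheque in envelope 6 | the presenter opened envelope 1 and envelope 4) = (1/105) / (1/15) = 1/7.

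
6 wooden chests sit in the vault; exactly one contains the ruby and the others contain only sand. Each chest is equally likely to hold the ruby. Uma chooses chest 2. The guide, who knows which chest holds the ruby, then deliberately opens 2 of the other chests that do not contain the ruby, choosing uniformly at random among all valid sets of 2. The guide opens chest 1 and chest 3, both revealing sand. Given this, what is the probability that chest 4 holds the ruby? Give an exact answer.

Apply Bayes' rule, conditioning on where the ruby actually is.
If it is in either of chests 1 and 3 (prior 1/6 each): that chest was opened and seen not to hold the prize — ruled out; weight (1/6)·0 = 0 each.
If it is in chest 2 (prior 1/6): the guide has 10 equally likely choices, so probability 1/10; weight (1/6)·(1/10) = 1/60.
If it is in any of chests 4, 5, and 6 (prior 1/6 each): the guide has 6 equally likely choices, so probability 1/6; weight (1/6)·(1/6) = 1/36 each.
The weights sum to 1/10.
So P(the ruby in chest 4 | the guide opened chest 1 and chest 3) = (1/36) / (1/10) = 5/18.

5/18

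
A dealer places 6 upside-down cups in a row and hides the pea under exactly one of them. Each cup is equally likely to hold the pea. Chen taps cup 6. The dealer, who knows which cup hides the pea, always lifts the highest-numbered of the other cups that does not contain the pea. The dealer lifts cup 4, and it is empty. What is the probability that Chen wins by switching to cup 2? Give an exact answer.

0

Apply Bayes' rule, conditioning on where the pea actually is.
If it is under any of cups 1, 2, 3, and 6 (prior 1/6 each): the dealer would have opened cup 5 instead, probability 0; weight (1/6)·0 = 0 each.
If it is under cup 4 (prior 1/6): the dealer opened cup 4, so this case is ruled out; weight (1/6)·0 = 0.
If it is under cup 5 (prior 1/6): cup 4 is the highest-numbered option available, probability 1; weight (1/6)·1 = 1/6.
The weights sum to 1/6.
So P(the pea under cup 2 | the dealer opened cup 4) = 0 / (1/6) = 0.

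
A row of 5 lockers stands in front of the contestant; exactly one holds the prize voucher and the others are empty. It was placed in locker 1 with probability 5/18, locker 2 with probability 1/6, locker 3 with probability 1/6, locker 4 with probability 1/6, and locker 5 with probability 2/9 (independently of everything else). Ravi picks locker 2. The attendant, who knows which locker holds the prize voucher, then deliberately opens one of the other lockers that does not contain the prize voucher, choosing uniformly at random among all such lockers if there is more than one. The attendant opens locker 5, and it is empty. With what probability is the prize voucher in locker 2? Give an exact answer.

Consider each possible location of the prize voucher in turn.
If it is in locker 1 (prior 5/18): the attendant has 3 equally likely choices, so probability 1/3; weight (5/18)·(1/3) = 5/54.
If it is in locker 2 (prior 1/6): the attendant has 4 equally likely choices, so probability 1/4; weight (1/6)·(1/4) = 1/24.
If it is in either of lockers 3 and 4 (prior 1/6 each): the attendant has 3 equally likely choices, so probability 1/3; weight (1/6)·(1/3) = 1/18 each.
If it is in locker 5 (prior 2/9): the attendant opened locker 5, so this case is ruled out; weight (2/9)·0 = 0.
The weights sum to 53/216.
So P(the prize voucher in locker 2 | the attendant opened locker 5) = (1/24) / (53/216) = 9/53.

9/53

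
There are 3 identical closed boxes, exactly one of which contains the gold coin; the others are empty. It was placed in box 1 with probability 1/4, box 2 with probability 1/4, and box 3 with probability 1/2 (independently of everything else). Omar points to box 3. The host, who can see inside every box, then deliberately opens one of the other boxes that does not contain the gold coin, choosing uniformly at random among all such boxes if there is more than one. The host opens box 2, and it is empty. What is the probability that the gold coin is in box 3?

1/2

Consider each possible location of the gold coin in turn.
If it is in box 1 (prior 1/4): the host has no choice, probability 1; weight (1/4)·1 = 1/4.
If it is in box 2 (prior 1/4): the host opened box 2, so this case is ruled out; weight (1/4)·0 = 0.
If it is in box 3 (prior 1/2): the host has 2 equally likely choices, so probability 1/2; weight (1/2)·(1/2) = 1/4.
The weights sum to 1/2.
So P(the gold coin in box 3 | the host opened box 2) = (1/4) / (1/2) = 1/2.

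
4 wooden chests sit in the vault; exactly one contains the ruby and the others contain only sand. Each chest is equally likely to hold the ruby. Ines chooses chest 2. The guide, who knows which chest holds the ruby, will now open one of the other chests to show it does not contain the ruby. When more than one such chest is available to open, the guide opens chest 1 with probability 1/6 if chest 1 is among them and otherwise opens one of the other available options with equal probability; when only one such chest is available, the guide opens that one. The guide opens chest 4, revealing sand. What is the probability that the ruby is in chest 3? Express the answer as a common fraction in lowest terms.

Apply Bayes' rule, conditioning on where the ruby actually is.
If it is in chest 1 (prior 1/4): chest 1 holds the prize so is unavailable; the guide chooses uniformly among the 2 others, probability 1/2; weight (1/4)·(1/2) = 1/8.
If it is in chest 2 (prior 1/4): chest 1 is available but not opened; chest 4 gets probability (1 − 1/6)/2 = 5/12; weight (1/4)·(5/12) = 5/48.
If it is in chest 3 (prior 1/4): chest 1 is available but not opened, probability 5/6; weight (1/4)·(5/6) = 5/24.
If it is in chest 4 (prior 1/4): the guide opened chest 4, so this case is ruled out; weight (1/4)·0 = 0.
The weights sum to 7/16.
So P(the ruby in chest 3 | the guide opened chest 4) = (5/24) / (7/16) = 10/21.

10/21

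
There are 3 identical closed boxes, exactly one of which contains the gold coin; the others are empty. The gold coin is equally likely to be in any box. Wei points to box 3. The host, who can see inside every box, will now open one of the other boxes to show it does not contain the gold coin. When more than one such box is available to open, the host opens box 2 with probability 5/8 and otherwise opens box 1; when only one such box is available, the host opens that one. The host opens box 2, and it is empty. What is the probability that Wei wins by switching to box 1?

8/13

Condition on the true location of the gold coin.
If it is in box 1 (prior 1/3): only box 2 is available, probability 1; weight (1/3)·1 = 1/3.
If it is in box 2 (prior 1/3): the host opened box 2, so this case is ruled out; weight (1/3)·0 = 0.
If it is in box 3 (prior 1/3): box 2 is available, opened with probability 5/8; weight (1/3)·(5/8) = 5/24.
The weights sum to 13/24.
So P(the gold coin in box 1 | the host opened box 2) = (1/3) / (13/24) = 8/13.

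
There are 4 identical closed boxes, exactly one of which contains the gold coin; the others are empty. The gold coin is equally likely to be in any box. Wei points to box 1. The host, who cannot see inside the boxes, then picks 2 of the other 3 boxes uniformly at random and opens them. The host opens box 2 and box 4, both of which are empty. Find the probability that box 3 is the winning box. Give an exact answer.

Condition on the true location of the gold coin.
If it is in either of boxes 1 and 3 (prior 1/4 each): the host picks exactly this set with probability 1/3 regardless, and none is the prize; weight (1/4)·(1/3) = 1/12 each.
If it is in either of boxes 2 and 4 (prior 1/4 each): that box was opened and seen not to hold the prize — ruled out; weight (1/4)·0 = 0 each.
The weights sum to 1/6.
So P(the gold coin in box 3 | the host opened box 2 and box 4) = (1/12) / (1/6) = 1/2.

1/2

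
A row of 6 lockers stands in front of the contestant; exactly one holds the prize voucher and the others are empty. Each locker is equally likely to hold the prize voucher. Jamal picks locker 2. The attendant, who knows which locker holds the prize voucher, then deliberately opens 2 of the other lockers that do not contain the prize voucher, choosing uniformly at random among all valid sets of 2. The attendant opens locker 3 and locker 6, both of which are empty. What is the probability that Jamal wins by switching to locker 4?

5/18

Consider each possible location of the prize voucher in turn.
If it is in any of lockers 1, 4, and 5 (prior 1/6 each): the attendant has 6 equally likely choices, so probability 1/6; weight (1/6)·(1/6) = 1/36 each.
If it is in locker 2 (prior 1/6): the attendant has 10 equally likely choices, so probability 1/10; weight (1/6)·(1/10) = 1/60.
If it is in either of lockers 3 and 6 (prior 1/6 each): that locker was opened and seen not to hold the prize — ruled out; weight (1/6)·0 = 0 each.
The weights sum to 1/10.
So P(the prize voucher in locker 4 | the attendant opened locker 3 and locker 6) = (1/36) / (1/10) = 5/18.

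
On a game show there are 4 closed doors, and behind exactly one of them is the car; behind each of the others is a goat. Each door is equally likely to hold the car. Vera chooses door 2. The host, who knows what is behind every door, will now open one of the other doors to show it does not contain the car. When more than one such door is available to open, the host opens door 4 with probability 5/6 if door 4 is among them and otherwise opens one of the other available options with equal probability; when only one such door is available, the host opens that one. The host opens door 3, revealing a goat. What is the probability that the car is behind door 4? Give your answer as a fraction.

2/3

Condition on the true location of the car.
If it is behind door 1 (prior 1/4): door 4 is available but not opened, probability 1/6; weight (1/4)·(1/6) = 1/24.
If it is behind door 2 (prior 1/4): door 4 is available but not opened; door 3 gets probability (1 − 5/6)/2 = 1/12; weight (1/4)·(1/12) = 1/48.
If it is behind door 3 (prior 1/4): the host opened door 3, so this case is ruled out; weight (1/4)·0 = 0.
If it is behind door 4 (prior 1/4): door 4 holds the prize so is unavailable; the host chooses uniformly among the 2 others, probability 1/2; weight (1/4)·(1/2) = 1/8.
The weights sum to 3/16.
So P(the car behind door 4 | the host opened door 3) = (1/8) / (3/16) = 2/3.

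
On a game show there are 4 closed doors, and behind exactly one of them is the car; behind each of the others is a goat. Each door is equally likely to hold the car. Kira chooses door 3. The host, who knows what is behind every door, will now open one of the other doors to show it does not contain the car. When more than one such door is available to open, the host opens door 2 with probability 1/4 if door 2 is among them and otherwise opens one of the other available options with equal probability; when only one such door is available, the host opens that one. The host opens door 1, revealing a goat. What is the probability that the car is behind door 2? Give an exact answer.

Consider each possible location of the car in turn.
If it is behind door 1 (prior 1/4): the host opened door 1, so this case is ruled out; weight (1/4)·0 = 0.
If it is behind door 2 (prior 1/4): door 2 holds the prize so is unavailable; the host chooses uniformly among the 2 others, probability 1/2; weight (1/4)·(1/2) = 1/8.
If it is behind door 3 (prior 1/4): door 2 is available but not opened; door 1 gets probability (1 − 1/4)/2 = 3/8; weight (1/4)·(3/8) = 3/32.
If it is behind door 4 (prior 1/4): door 2 is available but not opened, probability 3/4; weight (1/4)·(3/4) = 3/16.
The weights sum to 13/32.
So P(the car behind door 2 | the host opened door 1) = (1/8) / (13/32) = 4/13.

4/13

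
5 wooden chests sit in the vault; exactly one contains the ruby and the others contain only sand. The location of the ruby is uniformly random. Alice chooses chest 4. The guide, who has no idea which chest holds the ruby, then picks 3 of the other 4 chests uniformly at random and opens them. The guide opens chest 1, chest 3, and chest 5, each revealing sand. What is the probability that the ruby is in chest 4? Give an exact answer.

Because the guide chose which chests to open without knowing where the ruby is, the choice is independent of the prize location. Learning that none of the 3 opened chests holds the ruby simply rules out those 3 locations and leaves the remaining 2 chests still equally likely by symmetry.
So P(the ruby in chest 4) = 1/2.

1/2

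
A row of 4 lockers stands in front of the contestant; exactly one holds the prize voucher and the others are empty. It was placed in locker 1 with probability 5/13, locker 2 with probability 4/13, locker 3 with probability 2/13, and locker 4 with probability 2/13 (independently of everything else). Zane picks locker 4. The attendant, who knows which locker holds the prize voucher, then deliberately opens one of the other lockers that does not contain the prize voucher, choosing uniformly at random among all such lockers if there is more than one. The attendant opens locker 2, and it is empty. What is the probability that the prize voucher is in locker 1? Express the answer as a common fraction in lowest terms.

Condition on the true location of the prize voucher.
If it is in locker 1 (prior 5/13): the attendant has 2 equally likely choices, so probability 1/2; weight (5/13)·(1/2) = 5/26.
If it is in locker 2 (prior 4/13): the attendant opened locker 2, so this case is ruled out; weight (4/13)·0 = 0.
If it is in locker 3 (prior 2/13): the attendant has 2 equally likely choices, so probability 1/2; weight (2/13)·(1/2) = 1/13.
If it is in locker 4 (prior 2/13): the attendant has 3 equally likely choices, so probability 1/3; weight (2/13)·(1/3) = 2/39.
The weights sum to 25/78.
So P(the prize voucher in locker 1 | the attendant opened locker 2) = (5/26) / (25/78) = 3/5.

3/5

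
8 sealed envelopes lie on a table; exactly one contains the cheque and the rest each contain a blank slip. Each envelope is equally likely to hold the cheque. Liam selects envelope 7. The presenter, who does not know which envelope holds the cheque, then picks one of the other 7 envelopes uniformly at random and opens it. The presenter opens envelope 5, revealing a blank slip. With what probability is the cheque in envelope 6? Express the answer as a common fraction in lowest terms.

1/7

Apply Bayes' rule, conditioning on where the cheque actually is.
If it is in any of envelopes 1, 2, 3, 4, 6, 7, and 8 (prior 1/8 each): the presenter picks envelope 5 with probability 1/7 regardless, and it is not the prize; weight (1/8)·(1/7) = 1/56 each.
If it is in envelope 5 (prior 1/8): the presenter opened envelope 5, so this case is ruled out; weight (1/8)·0 = 0.
The weights sum to 1/8.
So P(the cheque in envelope 6 | the presenter opened envelope 5) = (1/56) / (1/8) = 1/7.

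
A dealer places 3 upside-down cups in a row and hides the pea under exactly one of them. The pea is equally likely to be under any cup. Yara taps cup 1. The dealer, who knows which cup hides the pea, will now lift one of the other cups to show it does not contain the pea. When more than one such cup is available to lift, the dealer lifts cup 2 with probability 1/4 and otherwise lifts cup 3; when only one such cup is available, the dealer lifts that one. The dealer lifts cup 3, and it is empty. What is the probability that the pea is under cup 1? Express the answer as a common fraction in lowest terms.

3/7

Condition on the true location of the pea.
If it is under cup 1 (prior 1/3): cup 2 is available but not opened, probability 3/4; weight (1/3)·(3/4) = 1/4.
If it is under cup 2 (prior 1/3): only cup 3 is available, probability 1; weight (1/3)·1 = 1/3.
If it is under cup 3 (prior 1/3): the dealer opened cup 3, so this case is ruled out; weight (1/3)·0 = 0.
The weights sum to 7/12.
So P(the pea under cup 1 | the dealer opened cup 3) = (1/4) / (7/12) = 3/7.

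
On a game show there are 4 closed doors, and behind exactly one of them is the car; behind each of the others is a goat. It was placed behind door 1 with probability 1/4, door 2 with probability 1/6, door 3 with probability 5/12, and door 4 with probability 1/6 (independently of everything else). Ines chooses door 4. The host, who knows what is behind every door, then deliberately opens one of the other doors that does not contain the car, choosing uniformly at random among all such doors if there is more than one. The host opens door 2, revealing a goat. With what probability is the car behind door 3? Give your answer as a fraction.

15/28

Apply Bayes' rule, conditioning on where the car actually is.
If it is behind door 1 (prior 1/4): the host has 2 equally likely choices, so probability 1/2; weight (1/4)·(1/2) = 1/8.
If it is behind door 2 (prior 1/6): the host opened door 2, so this case is ruled out; weight (1/6)·0 = 0.
If it is behind door 3 (prior 5/12): the host has 2 equally likely choices, so probability 1/2; weight (5/12)·(1/2) = 5/24.
If it is behind door 4 (prior 1/6): the host has 3 equally likely choices, so probability 1/3; weight (1/6)·(1/3) = 1/18.
The weights sum to 7/18.
So P(the car behind door 3 | the host opened door 2) = (5/24) / (7/18) = 15/28.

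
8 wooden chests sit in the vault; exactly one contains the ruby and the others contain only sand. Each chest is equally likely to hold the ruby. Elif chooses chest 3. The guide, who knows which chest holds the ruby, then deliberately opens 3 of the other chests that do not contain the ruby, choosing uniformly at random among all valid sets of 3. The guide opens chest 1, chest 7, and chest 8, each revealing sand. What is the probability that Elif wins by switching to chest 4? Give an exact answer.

7/32

Consider each possible location of the ruby in turn.
If it is in any of chests 1, 7, and 8 (prior 1/8 each): that chest was opened and seen not to hold the prize — ruled out; weight (1/8)·0 = 0 each.
If it is in any of chests 2, 4, 5, and 6 (prior 1/8 each): the guide has 20 equally likely choices, so probability 1/20; weight (1/8)·(1/20) = 1/160 each.
If it is in chest 3 (prior 1/8): the guide has 35 equally likely choices, so probability 1/35; weight (1/8)·(1/35) = 1/280.
The weights sum to 1/35.
So P(the ruby in chest 4 | the guide opened chest 1, chest 7, and chest 8) = (1/160) / (1/35) = 7/32.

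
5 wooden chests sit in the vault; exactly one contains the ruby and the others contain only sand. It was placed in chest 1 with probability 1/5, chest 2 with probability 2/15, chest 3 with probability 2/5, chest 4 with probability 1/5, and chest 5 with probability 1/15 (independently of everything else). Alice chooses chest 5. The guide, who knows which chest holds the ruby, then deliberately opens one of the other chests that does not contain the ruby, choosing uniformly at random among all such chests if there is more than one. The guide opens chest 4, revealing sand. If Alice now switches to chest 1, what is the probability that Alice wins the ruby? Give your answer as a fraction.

Apply Bayes' rule, conditioning on where the ruby actually is.
If it is in chest 1 (prior 1/5): the guide has 3 equally likely choices, so probability 1/3; weight (1/5)·(1/3) = 1/15.
If it is in chest 2 (prior 2/15): the guide has 3 equally likely choices, so probability 1/3; weight (2/15)·(1/3) = 2/45.
If it is in chest 3 (prior 2/5): the guide has 3 equally likely choices, so probability 1/3; weight (2/5)·(1/3) = 2/15.
If it is in chest 4 (prior 1/5): the guide opened chest 4, so this case is ruled out; weight (1/5)·0 = 0.
If it is in chest 5 (prior 1/15): the guide has 4 equally likely choices, so probability 1/4; weight (1/15)·(1/4) = 1/60.
The weights sum to 47/180.
So P(the ruby in chest 1 | the guide opened chest 4) = (1/15) / (47/180) = 12/47.

12/47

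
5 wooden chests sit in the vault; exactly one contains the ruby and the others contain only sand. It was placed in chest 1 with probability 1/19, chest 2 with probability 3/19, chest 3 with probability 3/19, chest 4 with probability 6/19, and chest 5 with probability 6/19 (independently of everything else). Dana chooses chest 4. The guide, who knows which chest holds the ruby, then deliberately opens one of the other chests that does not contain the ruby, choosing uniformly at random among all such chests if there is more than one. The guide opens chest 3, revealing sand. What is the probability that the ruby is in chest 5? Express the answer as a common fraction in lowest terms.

Consider each possible location of the ruby in turn.
If it is in chest 1 (prior 1/19): the guide has 3 equally likely choices, so probability 1/3; weight (1/19)·(1/3) = 1/57.
If it is in chest 2 (prior 3/19): the guide has 3 equally likely choices, so probability 1/3; weight (3/19)·(1/3) = 1/19.
If it is in chest 3 (prior 3/19): the guide opened chest 3, so this case is ruled out; weight (3/19)·0 = 0.
If it is in chest 4 (prior 6/19): the guide has 4 equally likely choices, so probability 1/4; weight (6/19)·(1/4) = 3/38.
If it is in chest 5 (prior 6/19): the guide has 3 equally likely choices, so probability 1/3; weight (6/19)·(1/3) = 2/19.
The weights sum to 29/114.
So P(the ruby in chest 5 | the guide opened chest 3) = (2/19) / (29/114) = 12/29.

12/29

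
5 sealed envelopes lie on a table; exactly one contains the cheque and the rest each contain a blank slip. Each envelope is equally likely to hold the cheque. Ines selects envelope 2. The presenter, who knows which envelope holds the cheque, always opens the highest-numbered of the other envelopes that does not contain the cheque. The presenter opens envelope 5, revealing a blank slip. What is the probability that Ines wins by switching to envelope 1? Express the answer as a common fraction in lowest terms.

1/4

Condition on the true location of the cheque.
If it is in any of envelopes 1, 2, 3, and 4 (prior 1/5 each): envelope 5 is the highest-numbered option available, probability 1; weight (1/5)·1 = 1/5 each.
If it is in envelope 5 (prior 1/5): the presenter opened envelope 5, so this case is ruled out; weight (1/5)·0 = 0.
The weights sum to 4/5.
So P(the cheque in envelope 1 | the presenter opened envelope 5) = (1/5) / (4/5) = 1/4.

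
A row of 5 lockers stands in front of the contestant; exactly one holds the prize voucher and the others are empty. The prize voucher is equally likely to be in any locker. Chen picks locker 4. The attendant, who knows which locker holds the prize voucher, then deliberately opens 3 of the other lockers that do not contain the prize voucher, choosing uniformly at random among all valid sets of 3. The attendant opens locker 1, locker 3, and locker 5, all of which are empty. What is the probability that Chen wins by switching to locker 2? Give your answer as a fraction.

4/5

Consider each possible location of the prize voucher in turn.
If it is in any of lockers 1, 3, and 5 (prior 1/5 each): that locker was opened and seen not to hold the prize — ruled out; weight (1/5)·0 = 0 each.
If it is in locker 2 (prior 1/5): the attendant has no choice, probability 1; weight (1/5)·1 = 1/5.
If it is in locker 4 (prior 1/5): the attendant has 4 equally likely choices, so probability 1/4; weight (1/5)·(1/4) = 1/20.
The weights sum to 1/4.
So P(the prize voucher in locker 2 | the attendant opened locker 1, locker 3, and locker 5) = (1/5) / (1/4) = 4/5.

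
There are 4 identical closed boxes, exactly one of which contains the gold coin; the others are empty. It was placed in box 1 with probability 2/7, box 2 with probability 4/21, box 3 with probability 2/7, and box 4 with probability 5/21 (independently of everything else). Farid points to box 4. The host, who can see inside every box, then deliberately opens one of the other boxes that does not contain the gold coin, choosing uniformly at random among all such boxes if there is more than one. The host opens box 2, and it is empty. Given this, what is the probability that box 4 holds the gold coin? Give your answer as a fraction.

5/23

Condition on the true location of the gold coin.
If it is in either of boxes 1 and 3 (prior 2/7 each): the host has 2 equally likely choices, so probability 1/2; weight (2/7)·(1/2) = 1/7 each.
If it is in box 2 (prior 4/21): the host opened box 2, so this case is ruled out; weight (4/21)·0 = 0.
If it is in box 4 (prior 5/21): the host has 3 equally likely choices, so probability 1/3; weight (5/21)·(1/3) = 5/63.
The weights sum to 23/63.
So P(the gold coin in box 4 | the host opened box 2) = (5/63) / (23/63) = 5/23.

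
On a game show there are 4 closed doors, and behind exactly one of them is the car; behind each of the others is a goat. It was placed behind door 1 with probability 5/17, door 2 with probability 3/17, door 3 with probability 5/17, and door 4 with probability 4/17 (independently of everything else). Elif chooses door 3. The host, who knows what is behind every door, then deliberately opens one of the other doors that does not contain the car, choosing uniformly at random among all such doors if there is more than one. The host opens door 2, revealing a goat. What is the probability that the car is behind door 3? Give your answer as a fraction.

Consider each possible location of the car in turn.
If it is behind door 1 (prior 5/17): the host has 2 equally likely choices, so probability 1/2; weight (5/17)·(1/2) = 5/34.
If it is behind door 2 (prior 3/17): the host opened door 2, so this case is ruled out; weight (3/17)·0 = 0.
If it is behind door 3 (prior 5/17): the host has 3 equally likely choices, so probability 1/3; weight (5/17)·(1/3) = 5/51.
If it is behind door 4 (prior 4/17): the host has 2 equally likely choices, so probability 1/2; weight (4/17)·(1/2) = 2/17.
The weights sum to 37/102.
So P(the car behind door 3 | the host opened door 2) = (5/51) / (37/102) = 10/37.

10/37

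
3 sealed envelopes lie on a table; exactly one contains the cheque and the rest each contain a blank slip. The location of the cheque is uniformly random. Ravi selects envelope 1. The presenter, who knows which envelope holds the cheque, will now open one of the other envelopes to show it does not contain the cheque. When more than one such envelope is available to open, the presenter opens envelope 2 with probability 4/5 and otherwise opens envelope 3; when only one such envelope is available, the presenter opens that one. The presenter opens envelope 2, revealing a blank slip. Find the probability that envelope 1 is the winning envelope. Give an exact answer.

4/9

Apply Bayes' rule, conditioning on where the cheque actually is.
If it is in envelope 1 (prior 1/3): envelope 2 is available, opened with probability 4/5; weight (1/3)·(4/5) = 4/15.
If it is in envelope 2 (prior 1/3): the presenter opened envelope 2, so this case is ruled out; weight (1/3)·0 = 0.
If it is in envelope 3 (prior 1/3): only envelope 2 is available, probability 1; weight (1/3)·1 = 1/3.
The weights sum to 3/5.
So P(the cheque in envelope 1 | the presenter opened envelope 2) = (4/15) / (3/5) = 4/9.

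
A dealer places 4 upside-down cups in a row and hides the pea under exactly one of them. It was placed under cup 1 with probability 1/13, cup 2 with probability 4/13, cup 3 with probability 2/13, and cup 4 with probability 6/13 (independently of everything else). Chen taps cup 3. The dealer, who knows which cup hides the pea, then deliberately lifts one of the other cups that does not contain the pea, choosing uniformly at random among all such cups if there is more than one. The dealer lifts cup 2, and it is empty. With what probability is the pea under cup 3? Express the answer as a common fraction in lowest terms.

Consider each possible location of the pea in turn.
If it is under cup 1 (prior 1/13): the dealer has 2 equally likely choices, so probability 1/2; weight (1/13)·(1/2) = 1/26.
If it is under cup 2 (prior 4/13): the dealer opened cup 2, so this case is ruled out; weight (4/13)·0 = 0.
If it is under cup 3 (prior 2/13): the dealer has 3 equally likely choices, so probability 1/3; weight (2/13)·(1/3) = 2/39.
If it is under cup 4 (prior 6/13): the dealer has 2 equally likely choices, so probability 1/2; weight (6/13)·(1/2) = 3/13.
The weights sum to 25/78.
So P(the pea under cup 3 | the dealer opened cup 2) = (2/39) / (25/78) = 4/25.

4/25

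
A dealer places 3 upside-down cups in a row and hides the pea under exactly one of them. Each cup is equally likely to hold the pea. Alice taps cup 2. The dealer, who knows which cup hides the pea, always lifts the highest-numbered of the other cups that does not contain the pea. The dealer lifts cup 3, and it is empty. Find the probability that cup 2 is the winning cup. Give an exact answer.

Consider each possible location of the pea in turn.
If it is under either of cups 1 and 2 (prior 1/3 each): cup 3 is the highest-numbered option available, probability 1; weight (1/3)·1 = 1/3 each.
If it is under cup 3 (prior 1/3): the dealer opened cup 3, so this case is ruled out; weight (1/3)·0 = 0.
The weights sum to 2/3.
So P(the pea under cup 2 | the dealer opened cup 3) = (1/3) / (2/3) = 1/2.

1/2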